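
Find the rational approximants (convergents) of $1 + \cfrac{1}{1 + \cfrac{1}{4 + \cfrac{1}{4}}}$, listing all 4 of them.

1/1, 2/1, 9/5, 38/21

Using the convergent recurrence p_i = a_i*p_{i-1} + p_{i-2}, q_i = a_i*q_{i-1} + q_{i-2} with p_{-2}=0, p_{-1}=1, q_{-2}=1, q_{-1}=0:
  i=0: a_0=1, p_0 = 1*1 + 0 = 1, q_0 = 1*0 + 1 = 1.
  i=1: a_1=1, p_1 = 1*1 + 1 = 2, q_1 = 1*1 + 0 = 1.
  i=2: a_2=4, p_2 = 4*2 + 1 = 9, q_2 = 4*1 + 1 = 5.
  i=3: a_3=4, p_3 = 4*9 + 2 = 38, q_3 = 4*5 + 1 = 21.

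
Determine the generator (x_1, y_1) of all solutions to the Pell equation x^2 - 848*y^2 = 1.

(x, y) = (66249, 2275)

First expand sqrt(848) as a continued fraction. With x_i = (sqrt(848) + m_i)/d_i and (m_0, d_0) = (0, 1): a_0 = floor(sqrt(848)) = 29, since 29^2 = 841 <= 848 < 900 = 30^2.
Iterate m_{i+1} = d_i*a_i - m_i, d_{i+1} = (848 - m_{i+1}^2)/d_i, a_{i+1} = floor((a_0 + m_{i+1})/d_{i+1}):
  m_1 = 1*29 - 0 = 29, d_1 = (848 - 29^2)/1 = 7/1 = 7, a_1 = floor((29 + 29)/7) = 8.
  m_2 = 7*8 - 29 = 27, d_2 = (848 - 27^2)/7 = 119/7 = 17, a_2 = floor((29 + 27)/17) = 3.
  m_3 = 17*3 - 27 = 24, d_3 = (848 - 24^2)/17 = 272/17 = 16, a_3 = floor((29 + 24)/16) = 3.
  m_4 = 16*3 - 24 = 24, d_4 = (848 - 24^2)/16 = 272/16 = 17, a_4 = floor((29 + 24)/17) = 3.
  m_5 = 17*3 - 24 = 27, d_5 = (848 - 27^2)/17 = 119/17 = 7, a_5 = floor((29 + 27)/7) = 8.
  m_6 = 7*8 - 27 = 29, d_6 = (848 - 29^2)/7 = 7/7 = 1, a_6 = floor((29 + 29)/1) = 58.
  m_7 = 1*58 - 29 = 29, d_7 = (848 - 29^2)/1 = 7/1 = 7: (m_7, d_7) = (m_1, d_1) = (29, 7), so from here the quotients repeat a_1, ..., a_6; the period length is 6.
So sqrt(848) = [29; (8, 3, 3, 3, 8, 58)] with period length k = 6.
k is even, so the fundamental solution of x^2 - 848y^2 = 1 is (p_{k-1}, q_{k-1}) = (p_5, q_5); compute convergents through index 5.
Convergents (p_i = a_i*p_{i-1} + p_{i-2}, q_i = a_i*q_{i-1} + q_{i-2} with p_{-2}=0, p_{-1}=1, q_{-2}=1, q_{-1}=0):
  i=0: a_0=29, p_0 = 29*1 + 0 = 29, q_0 = 29*0 + 1 = 1.
  i=1: a_1=8, p_1 = 8*29 + 1 = 233, q_1 = 8*1 + 0 = 8.
  i=2: a_2=3, p_2 = 3*233 + 29 = 728, q_2 = 3*8 + 1 = 25.
  i=3: a_3=3, p_3 = 3*728 + 233 = 2417, q_3 = 3*25 + 8 = 83.
  i=4: a_4=3, p_4 = 3*2417 + 728 = 7979, q_4 = 3*83 + 25 = 274.
  i=5: a_5=8, p_5 = 8*7979 + 2417 = 66249, q_5 = 8*274 + 83 = 2275.
Check: 66249^2 - 848*2275^2 = 4388930001 - 4388930000 = 1, so (x, y) = (66249, 2275) solves the equation, and by the theorem it is the least positive solution.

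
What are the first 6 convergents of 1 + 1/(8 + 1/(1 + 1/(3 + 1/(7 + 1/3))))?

1/1, 9/8, 10/9, 39/35, 283/254, 888/797

Using the convergent recurrence p_i = a_i*p_{i-1} + p_{i-2}, q_i = a_i*q_{i-1} + q_{i-2} with p_{-2}=0, p_{-1}=1, q_{-2}=1, q_{-1}=0:
  i=0: a_0=1, p_0 = 1*1 + 0 = 1, q_0 = 1*0 + 1 = 1.
  i=1: a_1=8, p_1 = 8*1 + 1 = 9, q_1 = 8*1 + 0 = 8.
  i=2: a_2=1, p_2 = 1*9 + 1 = 10, q_2 = 1*8 + 1 = 9.
  i=3: a_3=3, p_3 = 3*10 + 9 = 39, q_3 = 3*9 + 8 = 35.
  i=4: a_4=7, p_4 = 7*39 + 10 = 283, q_4 = 7*35 + 9 = 254.
  i=5: a_5=3, p_5 = 3*283 + 39 = 888, q_5 = 3*254 + 35 = 797.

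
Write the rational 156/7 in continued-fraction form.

[22; 3, 2]

Run the Euclidean algorithm on 156 and 7; the successive quotients are the partial quotients a_0, a_1, ... (each step inverts the fractional part left over by the previous one):
  156 = 22*7 + 2, so a_0 = 22.
  7 = 3*2 + 1, so a_1 = 3.
  2 = 2*1 + 0, so a_2 = 2.
The remainder reaches 0 after 3 divisions, so the expansion has 3 partial quotients, read off in order.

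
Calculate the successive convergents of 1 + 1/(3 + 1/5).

1/1, 4/3, 21/16

Using the convergent recurrence p_i = a_i*p_{i-1} + p_{i-2}, q_i = a_i*q_{i-1} + q_{i-2} with p_{-2}=0, p_{-1}=1, q_{-2}=1, q_{-1}=0:
  i=0: a_0=1, p_0 = 1*1 + 0 = 1, q_0 = 1*0 + 1 = 1.
  i=1: a_1=3, p_1 = 3*1 + 1 = 4, q_1 = 3*1 + 0 = 3.
  i=2: a_2=5, p_2 = 5*4 + 1 = 21, q_2 = 5*3 + 1 = 16.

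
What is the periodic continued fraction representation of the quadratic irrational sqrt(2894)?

[53; (1, 3, 1, 8, 1, 52, 1, 8, 1, 3, 1, 106)]

Write x_i = (sqrt(2894) + m_i)/d_i with (m_0, d_0) = (0, 1). a_0 = floor(sqrt(2894)) = 53, since 53^2 = 2809 <= 2894 < 2916 = 54^2.
Iterate m_{i+1} = d_i*a_i - m_i, d_{i+1} = (2894 - m_{i+1}^2)/d_i, a_{i+1} = floor((a_0 + m_{i+1})/d_{i+1}):
  m_1 = 1*53 - 0 = 53, d_1 = (2894 - 53^2)/1 = 85/1 = 85, a_1 = floor((53 + 53)/85) = 1.
  m_2 = 85*1 - 53 = 32, d_2 = (2894 - 32^2)/85 = 1870/85 = 22, a_2 = floor((53 + 32)/22) = 3.
  m_3 = 22*3 - 32 = 34, d_3 = (2894 - 34^2)/22 = 1738/22 = 79, a_3 = floor((53 + 34)/79) = 1.
  m_4 = 79*1 - 34 = 45, d_4 = (2894 - 45^2)/79 = 869/79 = 11, a_4 = floor((53 + 45)/11) = 8.
  m_5 = 11*8 - 45 = 43, d_5 = (2894 - 43^2)/11 = 1045/11 = 95, a_5 = floor((53 + 43)/95) = 1.
  m_6 = 95*1 - 43 = 52, d_6 = (2894 - 52^2)/95 = 190/95 = 2, a_6 = floor((53 + 52)/2) = 52.
  m_7 = 2*52 - 52 = 52, d_7 = (2894 - 52^2)/2 = 190/2 = 95, a_7 = floor((53 + 52)/95) = 1.
  m_8 = 95*1 - 52 = 43, d_8 = (2894 - 43^2)/95 = 1045/95 = 11, a_8 = floor((53 + 43)/11) = 8.
  m_9 = 11*8 - 43 = 45, d_9 = (2894 - 45^2)/11 = 869/11 = 79, a_9 = floor((53 + 45)/79) = 1.
  m_10 = 79*1 - 45 = 34, d_10 = (2894 - 34^2)/79 = 1738/79 = 22, a_10 = floor((53 + 34)/22) = 3.
  m_11 = 22*3 - 34 = 32, d_11 = (2894 - 32^2)/22 = 1870/22 = 85, a_11 = floor((53 + 32)/85) = 1.
  m_12 = 85*1 - 32 = 53, d_12 = (2894 - 53^2)/85 = 85/85 = 1, a_12 = floor((53 + 53)/1) = 106.
  m_13 = 1*106 - 53 = 53, d_13 = (2894 - 53^2)/1 = 85/1 = 85: (m_13, d_13) = (m_1, d_1) = (53, 85), so from here the quotients repeat a_1, ..., a_12; the period length is 12.
Hence the expansion of sqrt(2894) is a_0 = 53 followed by the repeating block 1, 3, 1, 8, 1, 52, 1, 8, 1, 3, 1, 106 (period 12).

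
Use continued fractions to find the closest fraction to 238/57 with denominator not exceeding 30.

71/17

Expand x = 238/57 as a continued fraction with the Euclidean algorithm:
  238 = 4*57 + 10, so a_0 = 4.
  57 = 5*10 + 7, so a_1 = 5.
  10 = 1*7 + 3, so a_2 = 1.
  7 = 2*3 + 1, so a_3 = 2.
  3 = 3*1 + 0, so a_4 = 3.
so x = [4; 5, 1, 2, 3].
Convergents (p_i = a_i*p_{i-1} + p_{i-2}, q_i = a_i*q_{i-1} + q_{i-2} with p_{-2}=0, p_{-1}=1, q_{-2}=1, q_{-1}=0), until the denominator exceeds 30:
  i=0: a_0=4, p_0 = 4*1 + 0 = 4, q_0 = 4*0 + 1 = 1.
  i=1: a_1=5, p_1 = 5*4 + 1 = 21, q_1 = 5*1 + 0 = 5.
  i=2: a_2=1, p_2 = 1*21 + 4 = 25, q_2 = 1*5 + 1 = 6.
  i=3: a_3=2, p_3 = 2*25 + 21 = 71, q_3 = 2*6 + 5 = 17.
  i=4: a_4=3, p_4 = 3*71 + 25 = 238, q_4 = 3*17 + 6 = 57.
q_4 = 57 > 30, so the last convergent with denominator <= 30 is p_3/q_3 = 71/17.
The closest fraction with denominator <= 30 is either p_3/q_3 or the intermediate fraction (k*p_3 + p_2)/(k*q_3 + q_2) with the largest k >= 1 whose denominator stays <= 30; these approach x as k grows, and every other convergent or intermediate fraction in range is farther away.
Largest k: floor((30 - q_2)/q_3) = floor((30 - 6)/17) = 1.
That gives (1*71 + 25)/(1*17 + 6) = 96/23.
Compare the errors: |x - 71/17| = |238*17 - 71*57|/(57*17) = 1/969, and |x - 96/23| = |238*23 - 96*57|/(57*23) = 2/1311.
Cross-multiplying, 1*1311 = 1311 < 1938 = 2*969, so 1/969 is smaller: the convergent 71/17 is closer to x than 96/23.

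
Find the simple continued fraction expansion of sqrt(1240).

Write x_i = (sqrt(1240) + m_i)/d_i with (m_0, d_0) = (0, 1). a_0 = floor(sqrt(1240)) = 35, since 35^2 = 1225 <= 1240 < 1296 = 36^2.
Iterate m_{i+1} = d_i*a_i - m_i, d_{i+1} = (1240 - m_{i+1}^2)/d_i, a_{i+1} = floor((a_0 + m_{i+1})/d_{i+1}):
  m_1 = 1*35 - 0 = 35, d_1 = (1240 - 35^2)/1 = 15/1 = 15, a_1 = floor((35 + 35)/15) = 4.
  m_2 = 15*4 - 35 = 25, d_2 = (1240 - 25^2)/15 = 615/15 = 41, a_2 = floor((35 + 25)/41) = 1.
  m_3 = 41*1 - 25 = 16, d_3 = (1240 - 16^2)/41 = 984/41 = 24, a_3 = floor((35 + 16)/24) = 2.
  m_4 = 24*2 - 16 = 32, d_4 = (1240 - 32^2)/24 = 216/24 = 9, a_4 = floor((35 + 32)/9) = 7.
  m_5 = 9*7 - 32 = 31, d_5 = (1240 - 31^2)/9 = 279/9 = 31, a_5 = floor((35 + 31)/31) = 2.
  m_6 = 31*2 - 31 = 31, d_6 = (1240 - 31^2)/31 = 279/31 = 9, a_6 = floor((35 + 31)/9) = 7.
  m_7 = 9*7 - 31 = 32, d_7 = (1240 - 32^2)/9 = 216/9 = 24, a_7 = floor((35 + 32)/24) = 2.
  m_8 = 24*2 - 32 = 16, d_8 = (1240 - 16^2)/24 = 984/24 = 41, a_8 = floor((35 + 16)/41) = 1.
  m_9 = 41*1 - 16 = 25, d_9 = (1240 - 25^2)/41 = 615/41 = 15, a_9 = floor((35 + 25)/15) = 4.
  m_10 = 15*4 - 25 = 35, d_10 = (1240 - 35^2)/15 = 15/15 = 1, a_10 = floor((35 + 35)/1) = 70.
  m_11 = 1*70 - 35 = 35, d_11 = (1240 - 35^2)/1 = 15/1 = 15: (m_11, d_11) = (m_1, d_1) = (35, 15), so from here the quotients repeat a_1, ..., a_10; the period length is 10.
Hence the expansion of sqrt(1240) is a_0 = 35 followed by the repeating block 4, 1, 2, 7, 2, 7, 2, 1, 4, 70 (period 10).

[35; (4, 1, 2, 7, 2, 7, 2, 1, 4, 70)]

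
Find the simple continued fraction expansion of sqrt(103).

Write x_i = (sqrt(103) + m_i)/d_i with (m_0, d_0) = (0, 1). a_0 = floor(sqrt(103)) = 10, since 10^2 = 100 <= 103 < 121 = 11^2.
Iterate m_{i+1} = d_i*a_i - m_i, d_{i+1} = (103 - m_{i+1}^2)/d_i, a_{i+1} = floor((a_0 + m_{i+1})/d_{i+1}):
  m_1 = 1*10 - 0 = 10, d_1 = (103 - 10^2)/1 = 3/1 = 3, a_1 = floor((10 + 10)/3) = 6.
  m_2 = 3*6 - 10 = 8, d_2 = (103 - 8^2)/3 = 39/3 = 13, a_2 = floor((10 + 8)/13) = 1.
  m_3 = 13*1 - 8 = 5, d_3 = (103 - 5^2)/13 = 78/13 = 6, a_3 = floor((10 + 5)/6) = 2.
  m_4 = 6*2 - 5 = 7, d_4 = (103 - 7^2)/6 = 54/6 = 9, a_4 = floor((10 + 7)/9) = 1.
  m_5 = 9*1 - 7 = 2, d_5 = (103 - 2^2)/9 = 99/9 = 11, a_5 = floor((10 + 2)/11) = 1.
  m_6 = 11*1 - 2 = 9, d_6 = (103 - 9^2)/11 = 22/11 = 2, a_6 = floor((10 + 9)/2) = 9.
  m_7 = 2*9 - 9 = 9, d_7 = (103 - 9^2)/2 = 22/2 = 11, a_7 = floor((10 + 9)/11) = 1.
  m_8 = 11*1 - 9 = 2, d_8 = (103 - 2^2)/11 = 99/11 = 9, a_8 = floor((10 + 2)/9) = 1.
  m_9 = 9*1 - 2 = 7, d_9 = (103 - 7^2)/9 = 54/9 = 6, a_9 = floor((10 + 7)/6) = 2.
  m_10 = 6*2 - 7 = 5, d_10 = (103 - 5^2)/6 = 78/6 = 13, a_10 = floor((10 + 5)/13) = 1.
  m_11 = 13*1 - 5 = 8, d_11 = (103 - 8^2)/13 = 39/13 = 3, a_11 = floor((10 + 8)/3) = 6.
  m_12 = 3*6 - 8 = 10, d_12 = (103 - 10^2)/3 = 3/3 = 1, a_12 = floor((10 + 10)/1) = 20.
  m_13 = 1*20 - 10 = 10, d_13 = (103 - 10^2)/1 = 3/1 = 3: (m_13, d_13) = (m_1, d_1) = (10, 3), so from here the quotients repeat a_1, ..., a_12; the period length is 12.
Hence the expansion of sqrt(103) is a_0 = 10 followed by the repeating block 6, 1, 2, 1, 1, 9, 1, 1, 2, 1, 6, 20 (period 12).

[10; (6, 1, 2, 1, 1, 9, 1, 1, 2, 1, 6, 20)]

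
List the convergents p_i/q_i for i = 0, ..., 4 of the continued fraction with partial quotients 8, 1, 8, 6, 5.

8/1, 9/1, 80/9, 489/55, 2525/284

Using the convergent recurrence p_i = a_i*p_{i-1} + p_{i-2}, q_i = a_i*q_{i-1} + q_{i-2} with p_{-2}=0, p_{-1}=1, q_{-2}=1, q_{-1}=0:
  i=0: a_0=8, p_0 = 8*1 + 0 = 8, q_0 = 8*0 + 1 = 1.
  i=1: a_1=1, p_1 = 1*8 + 1 = 9, q_1 = 1*1 + 0 = 1.
  i=2: a_2=8, p_2 = 8*9 + 8 = 80, q_2 = 8*1 + 1 = 9.
  i=3: a_3=6, p_3 = 6*80 + 9 = 489, q_3 = 6*9 + 1 = 55.
  i=4: a_4=5, p_4 = 5*489 + 80 = 2525, q_4 = 5*55 + 9 = 284.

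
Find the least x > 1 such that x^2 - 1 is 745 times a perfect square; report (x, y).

(x, y) = (12769001, 467820)

First expand sqrt(745) as a continued fraction. With x_i = (sqrt(745) + m_i)/d_i and (m_0, d_0) = (0, 1): a_0 = floor(sqrt(745)) = 27, since 27^2 = 729 <= 745 < 784 = 28^2.
Iterate m_{i+1} = d_i*a_i - m_i, d_{i+1} = (745 - m_{i+1}^2)/d_i, a_{i+1} = floor((a_0 + m_{i+1})/d_{i+1}):
  m_1 = 1*27 - 0 = 27, d_1 = (745 - 27^2)/1 = 16/1 = 16, a_1 = floor((27 + 27)/16) = 3.
  m_2 = 16*3 - 27 = 21, d_2 = (745 - 21^2)/16 = 304/16 = 19, a_2 = floor((27 + 21)/19) = 2.
  m_3 = 19*2 - 21 = 17, d_3 = (745 - 17^2)/19 = 456/19 = 24, a_3 = floor((27 + 17)/24) = 1.
  m_4 = 24*1 - 17 = 7, d_4 = (745 - 7^2)/24 = 696/24 = 29, a_4 = floor((27 + 7)/29) = 1.
  m_5 = 29*1 - 7 = 22, d_5 = (745 - 22^2)/29 = 261/29 = 9, a_5 = floor((27 + 22)/9) = 5.
  m_6 = 9*5 - 22 = 23, d_6 = (745 - 23^2)/9 = 216/9 = 24, a_6 = floor((27 + 23)/24) = 2.
  m_7 = 24*2 - 23 = 25, d_7 = (745 - 25^2)/24 = 120/24 = 5, a_7 = floor((27 + 25)/5) = 10.
  m_8 = 5*10 - 25 = 25, d_8 = (745 - 25^2)/5 = 120/5 = 24, a_8 = floor((27 + 25)/24) = 2.
  m_9 = 24*2 - 25 = 23, d_9 = (745 - 23^2)/24 = 216/24 = 9, a_9 = floor((27 + 23)/9) = 5.
  m_10 = 9*5 - 23 = 22, d_10 = (745 - 22^2)/9 = 261/9 = 29, a_10 = floor((27 + 22)/29) = 1.
  m_11 = 29*1 - 22 = 7, d_11 = (745 - 7^2)/29 = 696/29 = 24, a_11 = floor((27 + 7)/24) = 1.
  m_12 = 24*1 - 7 = 17, d_12 = (745 - 17^2)/24 = 456/24 = 19, a_12 = floor((27 + 17)/19) = 2.
  m_13 = 19*2 - 17 = 21, d_13 = (745 - 21^2)/19 = 304/19 = 16, a_13 = floor((27 + 21)/16) = 3.
  m_14 = 16*3 - 21 = 27, d_14 = (745 - 27^2)/16 = 16/16 = 1, a_14 = floor((27 + 27)/1) = 54.
  m_15 = 1*54 - 27 = 27, d_15 = (745 - 27^2)/1 = 16/1 = 16: (m_15, d_15) = (m_1, d_1) = (27, 16), so from here the quotients repeat a_1, ..., a_14; the period length is 14.
So sqrt(745) = [27; (3, 2, 1, 1, 5, 2, 10, 2, 5, 1, 1, 2, 3, 54)] with period length k = 14.
k is even, so the fundamental solution of x^2 - 745y^2 = 1 is (p_{k-1}, q_{k-1}) = (p_13, q_13); compute convergents through index 13.
Convergents (p_i = a_i*p_{i-1} + p_{i-2}, q_i = a_i*q_{i-1} + q_{i-2} with p_{-2}=0, p_{-1}=1, q_{-2}=1, q_{-1}=0):
  i=0: a_0=27, p_0 = 27*1 + 0 = 27, q_0 = 27*0 + 1 = 1.
  i=1: a_1=3, p_1 = 3*27 + 1 = 82, q_1 = 3*1 + 0 = 3.
  i=2: a_2=2, p_2 = 2*82 + 27 = 191, q_2 = 2*3 + 1 = 7.
  i=3: a_3=1, p_3 = 1*191 + 82 = 273, q_3 = 1*7 + 3 = 10.
  i=4: a_4=1, p_4 = 1*273 + 191 = 464, q_4 = 1*10 + 7 = 17.
  i=5: a_5=5, p_5 = 5*464 + 273 = 2593, q_5 = 5*17 + 10 = 95.
  i=6: a_6=2, p_6 = 2*2593 + 464 = 5650, q_6 = 2*95 + 17 = 207.
  i=7: a_7=10, p_7 = 10*5650 + 2593 = 59093, q_7 = 10*207 + 95 = 2165.
  i=8: a_8=2, p_8 = 2*59093 + 5650 = 123836, q_8 = 2*2165 + 207 = 4537.
  i=9: a_9=5, p_9 = 5*123836 + 59093 = 678273, q_9 = 5*4537 + 2165 = 24850.
  i=10: a_10=1, p_10 = 1*678273 + 123836 = 802109, q_10 = 1*24850 + 4537 = 29387.
  i=11: a_11=1, p_11 = 1*802109 + 678273 = 1480382, q_11 = 1*29387 + 24850 = 54237.
  i=12: a_12=2, p_12 = 2*1480382 + 802109 = 3762873, q_12 = 2*54237 + 29387 = 137861.
  i=13: a_13=3, p_13 = 3*3762873 + 1480382 = 12769001, q_13 = 3*137861 + 54237 = 467820.
Check: 12769001^2 - 745*467820^2 = 163047386538001 - 163047386538000 = 1, so (x, y) = (12769001, 467820) solves the equation, and by the theorem it is the least positive solution.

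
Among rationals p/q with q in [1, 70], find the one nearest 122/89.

85/62

Expand x = 122/89 as a continued fraction with the Euclidean algorithm:
  122 = 1*89 + 33, so a_0 = 1.
  89 = 2*33 + 23, so a_1 = 2.
  33 = 1*23 + 10, so a_2 = 1.
  23 = 2*10 + 3, so a_3 = 2.
  10 = 3*3 + 1, so a_4 = 3.
  3 = 3*1 + 0, so a_5 = 3.
so x = [1; 2, 1, 2, 3, 3].
Convergents (p_i = a_i*p_{i-1} + p_{i-2}, q_i = a_i*q_{i-1} + q_{i-2} with p_{-2}=0, p_{-1}=1, q_{-2}=1, q_{-1}=0), until the denominator exceeds 70:
  i=0: a_0=1, p_0 = 1*1 + 0 = 1, q_0 = 1*0 + 1 = 1.
  i=1: a_1=2, p_1 = 2*1 + 1 = 3, q_1 = 2*1 + 0 = 2.
  i=2: a_2=1, p_2 = 1*3 + 1 = 4, q_2 = 1*2 + 1 = 3.
  i=3: a_3=2, p_3 = 2*4 + 3 = 11, q_3 = 2*3 + 2 = 8.
  i=4: a_4=3, p_4 = 3*11 + 4 = 37, q_4 = 3*8 + 3 = 27.
  i=5: a_5=3, p_5 = 3*37 + 11 = 122, q_5 = 3*27 + 8 = 89.
q_5 = 89 > 70, so the last convergent with denominator <= 70 is p_4/q_4 = 37/27.
The closest fraction with denominator <= 70 is either p_4/q_4 or the intermediate fraction (k*p_4 + p_3)/(k*q_4 + q_3) with the largest k >= 1 whose denominator stays <= 70; these approach x as k grows, and every other convergent or intermediate fraction in range is farther away.
Largest k: floor((70 - q_3)/q_4) = floor((70 - 8)/27) = 2.
That gives (2*37 + 11)/(2*27 + 8) = 85/62.
Compare the errors: |x - 37/27| = |122*27 - 37*89|/(89*27) = 1/2403, and |x - 85/62| = |122*62 - 85*89|/(89*62) = 1/5518.
Cross-multiplying, 1*2403 = 2403 < 5518 = 1*5518, so 1/5518 is smaller: the intermediate fraction 85/62 is closer to x than 37/27.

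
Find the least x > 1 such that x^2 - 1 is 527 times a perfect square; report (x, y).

First expand sqrt(527) as a continued fraction. With x_i = (sqrt(527) + m_i)/d_i and (m_0, d_0) = (0, 1): a_0 = floor(sqrt(527)) = 22, since 22^2 = 484 <= 527 < 529 = 23^2.
Iterate m_{i+1} = d_i*a_i - m_i, d_{i+1} = (527 - m_{i+1}^2)/d_i, a_{i+1} = floor((a_0 + m_{i+1})/d_{i+1}):
  m_1 = 1*22 - 0 = 22, d_1 = (527 - 22^2)/1 = 43/1 = 43, a_1 = floor((22 + 22)/43) = 1.
  m_2 = 43*1 - 22 = 21, d_2 = (527 - 21^2)/43 = 86/43 = 2, a_2 = floor((22 + 21)/2) = 21.
  m_3 = 2*21 - 21 = 21, d_3 = (527 - 21^2)/2 = 86/2 = 43, a_3 = floor((22 + 21)/43) = 1.
  m_4 = 43*1 - 21 = 22, d_4 = (527 - 22^2)/43 = 43/43 = 1, a_4 = floor((22 + 22)/1) = 44.
  m_5 = 1*44 - 22 = 22, d_5 = (527 - 22^2)/1 = 43/1 = 43: (m_5, d_5) = (m_1, d_1) = (22, 43), so from here the quotients repeat a_1, ..., a_4; the period length is 4.
So sqrt(527) = [22; (1, 21, 1, 44)] with period length k = 4.
k is even, so the fundamental solution of x^2 - 527y^2 = 1 is (p_{k-1}, q_{k-1}) = (p_3, q_3); compute convergents through index 3.
Convergents (p_i = a_i*p_{i-1} + p_{i-2}, q_i = a_i*q_{i-1} + q_{i-2} with p_{-2}=0, p_{-1}=1, q_{-2}=1, q_{-1}=0):
  i=0: a_0=22, p_0 = 22*1 + 0 = 22, q_0 = 22*0 + 1 = 1.
  i=1: a_1=1, p_1 = 1*22 + 1 = 23, q_1 = 1*1 + 0 = 1.
  i=2: a_2=21, p_2 = 21*23 + 22 = 505, q_2 = 21*1 + 1 = 22.
  i=3: a_3=1, p_3 = 1*505 + 23 = 528, q_3 = 1*22 + 1 = 23.
Check: 528^2 - 527*23^2 = 278784 - 278783 = 1, so (x, y) = (528, 23) solves the equation, and by the theorem it is the least positive solution.

(x, y) = (528, 23)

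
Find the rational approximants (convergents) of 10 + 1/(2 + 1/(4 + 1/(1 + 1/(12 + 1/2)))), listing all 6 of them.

10/1, 21/2, 94/9, 115/11, 1474/141, 3063/293

Using the convergent recurrence p_i = a_i*p_{i-1} + p_{i-2}, q_i = a_i*q_{i-1} + q_{i-2} with p_{-2}=0, p_{-1}=1, q_{-2}=1, q_{-1}=0:
  i=0: a_0=10, p_0 = 10*1 + 0 = 10, q_0 = 10*0 + 1 = 1.
  i=1: a_1=2, p_1 = 2*10 + 1 = 21, q_1 = 2*1 + 0 = 2.
  i=2: a_2=4, p_2 = 4*21 + 10 = 94, q_2 = 4*2 + 1 = 9.
  i=3: a_3=1, p_3 = 1*94 + 21 = 115, q_3 = 1*9 + 2 = 11.
  i=4: a_4=12, p_4 = 12*115 + 94 = 1474, q_4 = 12*11 + 9 = 141.
  i=5: a_5=2, p_5 = 2*1474 + 115 = 3063, q_5 = 2*141 + 11 = 293.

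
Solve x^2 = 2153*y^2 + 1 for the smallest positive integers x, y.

First expand sqrt(2153) as a continued fraction. With x_i = (sqrt(2153) + m_i)/d_i and (m_0, d_0) = (0, 1): a_0 = floor(sqrt(2153)) = 46, since 46^2 = 2116 <= 2153 < 2209 = 47^2.
Iterate m_{i+1} = d_i*a_i - m_i, d_{i+1} = (2153 - m_{i+1}^2)/d_i, a_{i+1} = floor((a_0 + m_{i+1})/d_{i+1}):
  m_1 = 1*46 - 0 = 46, d_1 = (2153 - 46^2)/1 = 37/1 = 37, a_1 = floor((46 + 46)/37) = 2.
  m_2 = 37*2 - 46 = 28, d_2 = (2153 - 28^2)/37 = 1369/37 = 37, a_2 = floor((46 + 28)/37) = 2.
  m_3 = 37*2 - 28 = 46, d_3 = (2153 - 46^2)/37 = 37/37 = 1, a_3 = floor((46 + 46)/1) = 92.
  m_4 = 1*92 - 46 = 46, d_4 = (2153 - 46^2)/1 = 37/1 = 37: (m_4, d_4) = (m_1, d_1) = (46, 37), so from here the quotients repeat a_1, ..., a_3; the period length is 3.
So sqrt(2153) = [46; (2, 2, 92)] with period length k = 3.
k is odd, so (p_{k-1}, q_{k-1}) only solves x^2 - 2153y^2 = -1 and the fundamental solution of x^2 - 2153y^2 = 1 is (p_{2k-1}, q_{2k-1}) = (p_5, q_5); compute convergents through index 5, running through the period twice.
Convergents (p_i = a_i*p_{i-1} + p_{i-2}, q_i = a_i*q_{i-1} + q_{i-2} with p_{-2}=0, p_{-1}=1, q_{-2}=1, q_{-1}=0):
  i=0: a_0=46, p_0 = 46*1 + 0 = 46, q_0 = 46*0 + 1 = 1.
  i=1: a_1=2, p_1 = 2*46 + 1 = 93, q_1 = 2*1 + 0 = 2.
  i=2: a_2=2, p_2 = 2*93 + 46 = 232, q_2 = 2*2 + 1 = 5.
  i=3: a_3=92, p_3 = 92*232 + 93 = 21437, q_3 = 92*5 + 2 = 462.
  i=4: a_4=2, p_4 = 2*21437 + 232 = 43106, q_4 = 2*462 + 5 = 929.
  i=5: a_5=2, p_5 = 2*43106 + 21437 = 107649, q_5 = 2*929 + 462 = 2320.
Indeed p_2^2 - 2153*q_2^2 = 53824 - 53825 = -1, not +1.
Check: 107649^2 - 2153*2320^2 = 11588307201 - 11588307200 = 1, so (x, y) = (107649, 2320) solves the equation, and by the theorem it is the least positive solution.

(x, y) = (107649, 2320)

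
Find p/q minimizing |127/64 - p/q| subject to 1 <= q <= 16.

Expand x = 127/64 as a continued fraction with the Euclidean algorithm:
  127 = 1*64 + 63, so a_0 = 1.
  64 = 1*63 + 1, so a_1 = 1.
  63 = 63*1 + 0, so a_2 = 63.
so x = [1; 1, 63].
Convergents (p_i = a_i*p_{i-1} + p_{i-2}, q_i = a_i*q_{i-1} + q_{i-2} with p_{-2}=0, p_{-1}=1, q_{-2}=1, q_{-1}=0), until the denominator exceeds 16:
  i=0: a_0=1, p_0 = 1*1 + 0 = 1, q_0 = 1*0 + 1 = 1.
  i=1: a_1=1, p_1 = 1*1 + 1 = 2, q_1 = 1*1 + 0 = 1.
  i=2: a_2=63, p_2 = 63*2 + 1 = 127, q_2 = 63*1 + 1 = 64.
q_2 = 64 > 16, so the last convergent with denominator <= 16 is p_1/q_1 = 2/1.
The closest fraction with denominator <= 16 is either p_1/q_1 or the intermediate fraction (k*p_1 + p_0)/(k*q_1 + q_0) with the largest k >= 1 whose denominator stays <= 16; these approach x as k grows, and every other convergent or intermediate fraction in range is farther away.
Largest k: floor((16 - q_0)/q_1) = floor((16 - 1)/1) = 15.
That gives (15*2 + 1)/(15*1 + 1) = 31/16.
Compare the errors: |x - 2/1| = |127*1 - 2*64|/(64*1) = 1/64, and |x - 31/16| = |127*16 - 31*64|/(64*16) = 48/1024.
Cross-multiplying, 1*1024 = 1024 < 3072 = 48*64, so 1/64 is smaller: the convergent 2/1 is closer to x than 31/16.

2/1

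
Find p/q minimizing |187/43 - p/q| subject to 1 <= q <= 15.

Expand x = 187/43 as a continued fraction with the Euclidean algorithm:
  187 = 4*43 + 15, so a_0 = 4.
  43 = 2*15 + 13, so a_1 = 2.
  15 = 1*13 + 2, so a_2 = 1.
  13 = 6*2 + 1, so a_3 = 6.
  2 = 2*1 + 0, so a_4 = 2.
so x = [4; 2, 1, 6, 2].
Convergents (p_i = a_i*p_{i-1} + p_{i-2}, q_i = a_i*q_{i-1} + q_{i-2} with p_{-2}=0, p_{-1}=1, q_{-2}=1, q_{-1}=0), until the denominator exceeds 15:
  i=0: a_0=4, p_0 = 4*1 + 0 = 4, q_0 = 4*0 + 1 = 1.
  i=1: a_1=2, p_1 = 2*4 + 1 = 9, q_1 = 2*1 + 0 = 2.
  i=2: a_2=1, p_2 = 1*9 + 4 = 13, q_2 = 1*2 + 1 = 3.
  i=3: a_3=6, p_3 = 6*13 + 9 = 87, q_3 = 6*3 + 2 = 20.
q_3 = 20 > 15, so the last convergent with denominator <= 15 is p_2/q_2 = 13/3.
The closest fraction with denominator <= 15 is either p_2/q_2 or the intermediate fraction (k*p_2 + p_1)/(k*q_2 + q_1) with the largest k >= 1 whose denominator stays <= 15; these approach x as k grows, and every other convergent or intermediate fraction in range is farther away.
Largest k: floor((15 - q_1)/q_2) = floor((15 - 2)/3) = 4.
That gives (4*13 + 9)/(4*3 + 2) = 61/14.
Compare the errors: |x - 13/3| = |187*3 - 13*43|/(43*3) = 2/129, and |x - 61/14| = |187*14 - 61*43|/(43*14) = 5/602.
Cross-multiplying, 5*129 = 645 < 1204 = 2*602, so 5/602 is smaller: the intermediate fraction 61/14 is closer to x than 13/3.

61/14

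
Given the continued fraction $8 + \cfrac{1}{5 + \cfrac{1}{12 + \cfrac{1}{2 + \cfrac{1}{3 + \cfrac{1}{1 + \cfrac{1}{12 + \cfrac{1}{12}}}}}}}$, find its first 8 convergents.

8/1, 41/5, 500/61, 1041/127, 3623/442, 4664/569, 59591/7270, 719756/87809

Using the convergent recurrence p_i = a_i*p_{i-1} + p_{i-2}, q_i = a_i*q_{i-1} + q_{i-2} with p_{-2}=0, p_{-1}=1, q_{-2}=1, q_{-1}=0:
  i=0: a_0=8, p_0 = 8*1 + 0 = 8, q_0 = 8*0 + 1 = 1.
  i=1: a_1=5, p_1 = 5*8 + 1 = 41, q_1 = 5*1 + 0 = 5.
  i=2: a_2=12, p_2 = 12*41 + 8 = 500, q_2 = 12*5 + 1 = 61.
  i=3: a_3=2, p_3 = 2*500 + 41 = 1041, q_3 = 2*61 + 5 = 127.
  i=4: a_4=3, p_4 = 3*1041 + 500 = 3623, q_4 = 3*127 + 61 = 442.
  i=5: a_5=1, p_5 = 1*3623 + 1041 = 4664, q_5 = 1*442 + 127 = 569.
  i=6: a_6=12, p_6 = 12*4664 + 3623 = 59591, q_6 = 12*569 + 442 = 7270.
  i=7: a_7=12, p_7 = 12*59591 + 4664 = 719756, q_7 = 12*7270 + 569 = 87809.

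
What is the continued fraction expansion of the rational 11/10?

Run the Euclidean algorithm on 11 and 10; the successive quotients are the partial quotients a_0, a_1, ... (each step inverts the fractional part left over by the previous one):
  11 = 1*10 + 1, so a_0 = 1.
  10 = 10*1 + 0, so a_1 = 10.
The remainder reaches 0 after 2 divisions, so the expansion has 2 partial quotients, read off in order.

[1; 10]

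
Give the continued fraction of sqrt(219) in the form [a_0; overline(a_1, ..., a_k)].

[14; overline(1, 3, 1, 28)]

Write x_i = (sqrt(219) + m_i)/d_i with (m_0, d_0) = (0, 1). a_0 = floor(sqrt(219)) = 14, since 14^2 = 196 <= 219 < 225 = 15^2.
Iterate m_{i+1} = d_i*a_i - m_i, d_{i+1} = (219 - m_{i+1}^2)/d_i, a_{i+1} = floor((a_0 + m_{i+1})/d_{i+1}):
  m_1 = 1*14 - 0 = 14, d_1 = (219 - 14^2)/1 = 23/1 = 23, a_1 = floor((14 + 14)/23) = 1.
  m_2 = 23*1 - 14 = 9, d_2 = (219 - 9^2)/23 = 138/23 = 6, a_2 = floor((14 + 9)/6) = 3.
  m_3 = 6*3 - 9 = 9, d_3 = (219 - 9^2)/6 = 138/6 = 23, a_3 = floor((14 + 9)/23) = 1.
  m_4 = 23*1 - 9 = 14, d_4 = (219 - 14^2)/23 = 23/23 = 1, a_4 = floor((14 + 14)/1) = 28.
  m_5 = 1*28 - 14 = 14, d_5 = (219 - 14^2)/1 = 23/1 = 23: (m_5, d_5) = (m_1, d_1) = (14, 23), so from here the quotients repeat a_1, ..., a_4; the period length is 4.
Hence the expansion of sqrt(219) is a_0 = 14 followed by the repeating block 1, 3, 1, 28 (period 4).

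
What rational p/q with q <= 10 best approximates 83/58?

Expand x = 83/58 as a continued fraction with the Euclidean algorithm:
  83 = 1*58 + 25, so a_0 = 1.
  58 = 2*25 + 8, so a_1 = 2.
  25 = 3*8 + 1, so a_2 = 3.
  8 = 8*1 + 0, so a_3 = 8.
so x = [1; 2, 3, 8].
Convergents (p_i = a_i*p_{i-1} + p_{i-2}, q_i = a_i*q_{i-1} + q_{i-2} with p_{-2}=0, p_{-1}=1, q_{-2}=1, q_{-1}=0), until the denominator exceeds 10:
  i=0: a_0=1, p_0 = 1*1 + 0 = 1, q_0 = 1*0 + 1 = 1.
  i=1: a_1=2, p_1 = 2*1 + 1 = 3, q_1 = 2*1 + 0 = 2.
  i=2: a_2=3, p_2 = 3*3 + 1 = 10, q_2 = 3*2 + 1 = 7.
  i=3: a_3=8, p_3 = 8*10 + 3 = 83, q_3 = 8*7 + 2 = 58.
q_3 = 58 > 10, so the last convergent with denominator <= 10 is p_2/q_2 = 10/7.
The closest fraction with denominator <= 10 is either p_2/q_2 or the intermediate fraction (k*p_2 + p_1)/(k*q_2 + q_1) with the largest k >= 1 whose denominator stays <= 10; these approach x as k grows, and every other convergent or intermediate fraction in range is farther away.
Largest k: floor((10 - q_1)/q_2) = floor((10 - 2)/7) = 1.
That gives (1*10 + 3)/(1*7 + 2) = 13/9.
Compare the errors: |x - 10/7| = |83*7 - 10*58|/(58*7) = 1/406, and |x - 13/9| = |83*9 - 13*58|/(58*9) = 7/522.
Cross-multiplying, 1*522 = 522 < 2842 = 7*406, so 1/406 is smaller: the convergent 10/7 is closer to x than 13/9.

10/7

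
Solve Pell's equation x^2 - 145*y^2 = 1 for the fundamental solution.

First expand sqrt(145) as a continued fraction. With x_i = (sqrt(145) + m_i)/d_i and (m_0, d_0) = (0, 1): a_0 = floor(sqrt(145)) = 12, since 12^2 = 144 <= 145 < 169 = 13^2.
Iterate m_{i+1} = d_i*a_i - m_i, d_{i+1} = (145 - m_{i+1}^2)/d_i, a_{i+1} = floor((a_0 + m_{i+1})/d_{i+1}):
  m_1 = 1*12 - 0 = 12, d_1 = (145 - 12^2)/1 = 1/1 = 1, a_1 = floor((12 + 12)/1) = 24.
  m_2 = 1*24 - 12 = 12, d_2 = (145 - 12^2)/1 = 1/1 = 1: (m_2, d_2) = (m_1, d_1) = (12, 1), so from here the quotient a_1 repeats; the period length is 1.
So sqrt(145) = [12; (24)] with period length k = 1.
k is odd, so (p_{k-1}, q_{k-1}) only solves x^2 - 145y^2 = -1 and the fundamental solution of x^2 - 145y^2 = 1 is (p_{2k-1}, q_{2k-1}) = (p_1, q_1); compute convergents through index 1, running through the period twice.
Convergents (p_i = a_i*p_{i-1} + p_{i-2}, q_i = a_i*q_{i-1} + q_{i-2} with p_{-2}=0, p_{-1}=1, q_{-2}=1, q_{-1}=0):
  i=0: a_0=12, p_0 = 12*1 + 0 = 12, q_0 = 12*0 + 1 = 1.
  i=1: a_1=24, p_1 = 24*12 + 1 = 289, q_1 = 24*1 + 0 = 24.
Indeed p_0^2 - 145*q_0^2 = 144 - 145 = -1, not +1.
Check: 289^2 - 145*24^2 = 83521 - 83520 = 1, so (x, y) = (289, 24) solves the equation, and by the theorem it is the least positive solution.

(x, y) = (289, 24)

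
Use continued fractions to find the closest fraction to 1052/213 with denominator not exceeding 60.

Expand x = 1052/213 as a continued fraction with the Euclidean algorithm:
  1052 = 4*213 + 200, so a_0 = 4.
  213 = 1*200 + 13, so a_1 = 1.
  200 = 15*13 + 5, so a_2 = 15.
  13 = 2*5 + 3, so a_3 = 2.
  5 = 1*3 + 2, so a_4 = 1.
  3 = 1*2 + 1, so a_5 = 1.
  2 = 2*1 + 0, so a_6 = 2.
so x = [4; 1, 15, 2, 1, 1, 2].
Convergents (p_i = a_i*p_{i-1} + p_{i-2}, q_i = a_i*q_{i-1} + q_{i-2} with p_{-2}=0, p_{-1}=1, q_{-2}=1, q_{-1}=0), until the denominator exceeds 60:
  i=0: a_0=4, p_0 = 4*1 + 0 = 4, q_0 = 4*0 + 1 = 1.
  i=1: a_1=1, p_1 = 1*4 + 1 = 5, q_1 = 1*1 + 0 = 1.
  i=2: a_2=15, p_2 = 15*5 + 4 = 79, q_2 = 15*1 + 1 = 16.
  i=3: a_3=2, p_3 = 2*79 + 5 = 163, q_3 = 2*16 + 1 = 33.
  i=4: a_4=1, p_4 = 1*163 + 79 = 242, q_4 = 1*33 + 16 = 49.
  i=5: a_5=1, p_5 = 1*242 + 163 = 405, q_5 = 1*49 + 33 = 82.
q_5 = 82 > 60, so the last convergent with denominator <= 60 is p_4/q_4 = 242/49.
The closest fraction with denominator <= 60 is either p_4/q_4 or the intermediate fraction (k*p_4 + p_3)/(k*q_4 + q_3) with the largest k >= 1 whose denominator stays <= 60; these approach x as k grows, and every other convergent or intermediate fraction in range is farther away.
Largest k: floor((60 - q_3)/q_4) = floor((60 - 33)/49) = 0.
Since k = 0, no intermediate fraction beyond p_4/q_4 has denominator <= 60, so the convergent 242/49 is the closest (its error is |1052*49 - 242*213|/(213*49) = 2/10437).

242/49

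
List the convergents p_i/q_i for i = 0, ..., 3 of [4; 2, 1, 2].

4/1, 9/2, 13/3, 35/8

Using the convergent recurrence p_i = a_i*p_{i-1} + p_{i-2}, q_i = a_i*q_{i-1} + q_{i-2} with p_{-2}=0, p_{-1}=1, q_{-2}=1, q_{-1}=0:
  i=0: a_0=4, p_0 = 4*1 + 0 = 4, q_0 = 4*0 + 1 = 1.
  i=1: a_1=2, p_1 = 2*4 + 1 = 9, q_1 = 2*1 + 0 = 2.
  i=2: a_2=1, p_2 = 1*9 + 4 = 13, q_2 = 1*2 + 1 = 3.
  i=3: a_3=2, p_3 = 2*13 + 9 = 35, q_3 = 2*3 + 2 = 8.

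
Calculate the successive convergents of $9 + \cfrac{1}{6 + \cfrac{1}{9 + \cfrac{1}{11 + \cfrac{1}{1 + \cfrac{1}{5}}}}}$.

Using the convergent recurrence p_i = a_i*p_{i-1} + p_{i-2}, q_i = a_i*q_{i-1} + q_{i-2} with p_{-2}=0, p_{-1}=1, q_{-2}=1, q_{-1}=0:
  i=0: a_0=9, p_0 = 9*1 + 0 = 9, q_0 = 9*0 + 1 = 1.
  i=1: a_1=6, p_1 = 6*9 + 1 = 55, q_1 = 6*1 + 0 = 6.
  i=2: a_2=9, p_2 = 9*55 + 9 = 504, q_2 = 9*6 + 1 = 55.
  i=3: a_3=11, p_3 = 11*504 + 55 = 5599, q_3 = 11*55 + 6 = 611.
  i=4: a_4=1, p_4 = 1*5599 + 504 = 6103, q_4 = 1*611 + 55 = 666.
  i=5: a_5=5, p_5 = 5*6103 + 5599 = 36114, q_5 = 5*666 + 611 = 3941.

9/1, 55/6, 504/55, 5599/611, 6103/666, 36114/3941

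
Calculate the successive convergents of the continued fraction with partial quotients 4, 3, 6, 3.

4/1, 13/3, 82/19, 259/60

Using the convergent recurrence p_i = a_i*p_{i-1} + p_{i-2}, q_i = a_i*q_{i-1} + q_{i-2} with p_{-2}=0, p_{-1}=1, q_{-2}=1, q_{-1}=0:
  i=0: a_0=4, p_0 = 4*1 + 0 = 4, q_0 = 4*0 + 1 = 1.
  i=1: a_1=3, p_1 = 3*4 + 1 = 13, q_1 = 3*1 + 0 = 3.
  i=2: a_2=6, p_2 = 6*13 + 4 = 82, q_2 = 6*3 + 1 = 19.
  i=3: a_3=3, p_3 = 3*82 + 13 = 259, q_3 = 3*19 + 3 = 60.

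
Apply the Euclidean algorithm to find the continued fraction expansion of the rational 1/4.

Run the Euclidean algorithm on 1 and 4; the successive quotients are the partial quotients a_0, a_1, ... (each step inverts the fractional part left over by the previous one):
  1 = 0*4 + 1, so a_0 = 0.
  4 = 4*1 + 0, so a_1 = 4.
The remainder reaches 0 after 2 divisions, so the expansion has 2 partial quotients, read off in order.

[0; 4]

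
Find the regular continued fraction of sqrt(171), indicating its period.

Write x_i = (sqrt(171) + m_i)/d_i with (m_0, d_0) = (0, 1). a_0 = floor(sqrt(171)) = 13, since 13^2 = 169 <= 171 < 196 = 14^2.
Iterate m_{i+1} = d_i*a_i - m_i, d_{i+1} = (171 - m_{i+1}^2)/d_i, a_{i+1} = floor((a_0 + m_{i+1})/d_{i+1}):
  m_1 = 1*13 - 0 = 13, d_1 = (171 - 13^2)/1 = 2/1 = 2, a_1 = floor((13 + 13)/2) = 13.
  m_2 = 2*13 - 13 = 13, d_2 = (171 - 13^2)/2 = 2/2 = 1, a_2 = floor((13 + 13)/1) = 26.
  m_3 = 1*26 - 13 = 13, d_3 = (171 - 13^2)/1 = 2/1 = 2: (m_3, d_3) = (m_1, d_1) = (13, 2), so from here the quotients repeat a_1, a_2; the period length is 2.
Hence the expansion of sqrt(171) is a_0 = 13 followed by the repeating block 13, 26 (period 2).

[13; (13, 26)]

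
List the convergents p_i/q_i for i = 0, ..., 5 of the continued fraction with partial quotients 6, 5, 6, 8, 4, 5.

Using the convergent recurrence p_i = a_i*p_{i-1} + p_{i-2}, q_i = a_i*q_{i-1} + q_{i-2} with p_{-2}=0, p_{-1}=1, q_{-2}=1, q_{-1}=0:
  i=0: a_0=6, p_0 = 6*1 + 0 = 6, q_0 = 6*0 + 1 = 1.
  i=1: a_1=5, p_1 = 5*6 + 1 = 31, q_1 = 5*1 + 0 = 5.
  i=2: a_2=6, p_2 = 6*31 + 6 = 192, q_2 = 6*5 + 1 = 31.
  i=3: a_3=8, p_3 = 8*192 + 31 = 1567, q_3 = 8*31 + 5 = 253.
  i=4: a_4=4, p_4 = 4*1567 + 192 = 6460, q_4 = 4*253 + 31 = 1043.
  i=5: a_5=5, p_5 = 5*6460 + 1567 = 33867, q_5 = 5*1043 + 253 = 5468.

6/1, 31/5, 192/31, 1567/253, 6460/1043, 33867/5468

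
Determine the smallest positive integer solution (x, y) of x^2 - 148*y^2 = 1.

First expand sqrt(148) as a continued fraction. With x_i = (sqrt(148) + m_i)/d_i and (m_0, d_0) = (0, 1): a_0 = floor(sqrt(148)) = 12, since 12^2 = 144 <= 148 < 169 = 13^2.
Iterate m_{i+1} = d_i*a_i - m_i, d_{i+1} = (148 - m_{i+1}^2)/d_i, a_{i+1} = floor((a_0 + m_{i+1})/d_{i+1}):
  m_1 = 1*12 - 0 = 12, d_1 = (148 - 12^2)/1 = 4/1 = 4, a_1 = floor((12 + 12)/4) = 6.
  m_2 = 4*6 - 12 = 12, d_2 = (148 - 12^2)/4 = 4/4 = 1, a_2 = floor((12 + 12)/1) = 24.
  m_3 = 1*24 - 12 = 12, d_3 = (148 - 12^2)/1 = 4/1 = 4: (m_3, d_3) = (m_1, d_1) = (12, 4), so from here the quotients repeat a_1, a_2; the period length is 2.
So sqrt(148) = [12; (6, 24)] with period length k = 2.
k is even, so the fundamental solution of x^2 - 148y^2 = 1 is (p_{k-1}, q_{k-1}) = (p_1, q_1); compute convergents through index 1.
Convergents (p_i = a_i*p_{i-1} + p_{i-2}, q_i = a_i*q_{i-1} + q_{i-2} with p_{-2}=0, p_{-1}=1, q_{-2}=1, q_{-1}=0):
  i=0: a_0=12, p_0 = 12*1 + 0 = 12, q_0 = 12*0 + 1 = 1.
  i=1: a_1=6, p_1 = 6*12 + 1 = 73, q_1 = 6*1 + 0 = 6.
Check: 73^2 - 148*6^2 = 5329 - 5328 = 1, so (x, y) = (73, 6) solves the equation, and by the theorem it is the least positive solution.

(x, y) = (73, 6)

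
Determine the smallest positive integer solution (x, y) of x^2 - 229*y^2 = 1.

First expand sqrt(229) as a continued fraction. With x_i = (sqrt(229) + m_i)/d_i and (m_0, d_0) = (0, 1): a_0 = floor(sqrt(229)) = 15, since 15^2 = 225 <= 229 < 256 = 16^2.
Iterate m_{i+1} = d_i*a_i - m_i, d_{i+1} = (229 - m_{i+1}^2)/d_i, a_{i+1} = floor((a_0 + m_{i+1})/d_{i+1}):
  m_1 = 1*15 - 0 = 15, d_1 = (229 - 15^2)/1 = 4/1 = 4, a_1 = floor((15 + 15)/4) = 7.
  m_2 = 4*7 - 15 = 13, d_2 = (229 - 13^2)/4 = 60/4 = 15, a_2 = floor((15 + 13)/15) = 1.
  m_3 = 15*1 - 13 = 2, d_3 = (229 - 2^2)/15 = 225/15 = 15, a_3 = floor((15 + 2)/15) = 1.
  m_4 = 15*1 - 2 = 13, d_4 = (229 - 13^2)/15 = 60/15 = 4, a_4 = floor((15 + 13)/4) = 7.
  m_5 = 4*7 - 13 = 15, d_5 = (229 - 15^2)/4 = 4/4 = 1, a_5 = floor((15 + 15)/1) = 30.
  m_6 = 1*30 - 15 = 15, d_6 = (229 - 15^2)/1 = 4/1 = 4: (m_6, d_6) = (m_1, d_1) = (15, 4), so from here the quotients repeat a_1, ..., a_5; the period length is 5.
So sqrt(229) = [15; (7, 1, 1, 7, 30)] with period length k = 5.
k is odd, so (p_{k-1}, q_{k-1}) only solves x^2 - 229y^2 = -1 and the fundamental solution of x^2 - 229y^2 = 1 is (p_{2k-1}, q_{2k-1}) = (p_9, q_9); compute convergents through index 9, running through the period twice.
Convergents (p_i = a_i*p_{i-1} + p_{i-2}, q_i = a_i*q_{i-1} + q_{i-2} with p_{-2}=0, p_{-1}=1, q_{-2}=1, q_{-1}=0):
  i=0: a_0=15, p_0 = 15*1 + 0 = 15, q_0 = 15*0 + 1 = 1.
  i=1: a_1=7, p_1 = 7*15 + 1 = 106, q_1 = 7*1 + 0 = 7.
  i=2: a_2=1, p_2 = 1*106 + 15 = 121, q_2 = 1*7 + 1 = 8.
  i=3: a_3=1, p_3 = 1*121 + 106 = 227, q_3 = 1*8 + 7 = 15.
  i=4: a_4=7, p_4 = 7*227 + 121 = 1710, q_4 = 7*15 + 8 = 113.
  i=5: a_5=30, p_5 = 30*1710 + 227 = 51527, q_5 = 30*113 + 15 = 3405.
  i=6: a_6=7, p_6 = 7*51527 + 1710 = 362399, q_6 = 7*3405 + 113 = 23948.
  i=7: a_7=1, p_7 = 1*362399 + 51527 = 413926, q_7 = 1*23948 + 3405 = 27353.
  i=8: a_8=1, p_8 = 1*413926 + 362399 = 776325, q_8 = 1*27353 + 23948 = 51301.
  i=9: a_9=7, p_9 = 7*776325 + 413926 = 5848201, q_9 = 7*51301 + 27353 = 386460.
Indeed p_4^2 - 229*q_4^2 = 2924100 - 2924101 = -1, not +1.
Check: 5848201^2 - 229*386460^2 = 34201454936401 - 34201454936400 = 1, so (x, y) = (5848201, 386460) solves the equation, and by the theorem it is the least positive solution.

(x, y) = (5848201, 386460)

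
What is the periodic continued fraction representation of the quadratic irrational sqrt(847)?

Write x_i = (sqrt(847) + m_i)/d_i with (m_0, d_0) = (0, 1). a_0 = floor(sqrt(847)) = 29, since 29^2 = 841 <= 847 < 900 = 30^2.
Iterate m_{i+1} = d_i*a_i - m_i, d_{i+1} = (847 - m_{i+1}^2)/d_i, a_{i+1} = floor((a_0 + m_{i+1})/d_{i+1}):
  m_1 = 1*29 - 0 = 29, d_1 = (847 - 29^2)/1 = 6/1 = 6, a_1 = floor((29 + 29)/6) = 9.
  m_2 = 6*9 - 29 = 25, d_2 = (847 - 25^2)/6 = 222/6 = 37, a_2 = floor((29 + 25)/37) = 1.
  m_3 = 37*1 - 25 = 12, d_3 = (847 - 12^2)/37 = 703/37 = 19, a_3 = floor((29 + 12)/19) = 2.
  m_4 = 19*2 - 12 = 26, d_4 = (847 - 26^2)/19 = 171/19 = 9, a_4 = floor((29 + 26)/9) = 6.
  m_5 = 9*6 - 26 = 28, d_5 = (847 - 28^2)/9 = 63/9 = 7, a_5 = floor((29 + 28)/7) = 8.
  m_6 = 7*8 - 28 = 28, d_6 = (847 - 28^2)/7 = 63/7 = 9, a_6 = floor((29 + 28)/9) = 6.
  m_7 = 9*6 - 28 = 26, d_7 = (847 - 26^2)/9 = 171/9 = 19, a_7 = floor((29 + 26)/19) = 2.
  m_8 = 19*2 - 26 = 12, d_8 = (847 - 12^2)/19 = 703/19 = 37, a_8 = floor((29 + 12)/37) = 1.
  m_9 = 37*1 - 12 = 25, d_9 = (847 - 25^2)/37 = 222/37 = 6, a_9 = floor((29 + 25)/6) = 9.
  m_10 = 6*9 - 25 = 29, d_10 = (847 - 29^2)/6 = 6/6 = 1, a_10 = floor((29 + 29)/1) = 58.
  m_11 = 1*58 - 29 = 29, d_11 = (847 - 29^2)/1 = 6/1 = 6: (m_11, d_11) = (m_1, d_1) = (29, 6), so from here the quotients repeat a_1, ..., a_10; the period length is 10.
Hence the expansion of sqrt(847) is a_0 = 29 followed by the repeating block 9, 1, 2, 6, 8, 6, 2, 1, 9, 58 (period 10).

[29; (9, 1, 2, 6, 8, 6, 2, 1, 9, 58)]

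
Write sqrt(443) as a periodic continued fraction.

Write x_i = (sqrt(443) + m_i)/d_i with (m_0, d_0) = (0, 1). a_0 = floor(sqrt(443)) = 21, since 21^2 = 441 <= 443 < 484 = 22^2.
Iterate m_{i+1} = d_i*a_i - m_i, d_{i+1} = (443 - m_{i+1}^2)/d_i, a_{i+1} = floor((a_0 + m_{i+1})/d_{i+1}):
  m_1 = 1*21 - 0 = 21, d_1 = (443 - 21^2)/1 = 2/1 = 2, a_1 = floor((21 + 21)/2) = 21.
  m_2 = 2*21 - 21 = 21, d_2 = (443 - 21^2)/2 = 2/2 = 1, a_2 = floor((21 + 21)/1) = 42.
  m_3 = 1*42 - 21 = 21, d_3 = (443 - 21^2)/1 = 2/1 = 2: (m_3, d_3) = (m_1, d_1) = (21, 2), so from here the quotients repeat a_1, a_2; the period length is 2.
Hence the expansion of sqrt(443) is a_0 = 21 followed by the repeating block 21, 42 (period 2).

[21; (21, 42)]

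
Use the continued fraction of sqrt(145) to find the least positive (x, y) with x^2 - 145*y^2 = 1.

First expand sqrt(145) as a continued fraction. With x_i = (sqrt(145) + m_i)/d_i and (m_0, d_0) = (0, 1): a_0 = floor(sqrt(145)) = 12, since 12^2 = 144 <= 145 < 169 = 13^2.
Iterate m_{i+1} = d_i*a_i - m_i, d_{i+1} = (145 - m_{i+1}^2)/d_i, a_{i+1} = floor((a_0 + m_{i+1})/d_{i+1}):
  m_1 = 1*12 - 0 = 12, d_1 = (145 - 12^2)/1 = 1/1 = 1, a_1 = floor((12 + 12)/1) = 24.
  m_2 = 1*24 - 12 = 12, d_2 = (145 - 12^2)/1 = 1/1 = 1: (m_2, d_2) = (m_1, d_1) = (12, 1), so from here the quotient a_1 repeats; the period length is 1.
So sqrt(145) = [12; (24)] with period length k = 1.
k is odd, so (p_{k-1}, q_{k-1}) only solves x^2 - 145y^2 = -1 and the fundamental solution of x^2 - 145y^2 = 1 is (p_{2k-1}, q_{2k-1}) = (p_1, q_1); compute convergents through index 1, running through the period twice.
Convergents (p_i = a_i*p_{i-1} + p_{i-2}, q_i = a_i*q_{i-1} + q_{i-2} with p_{-2}=0, p_{-1}=1, q_{-2}=1, q_{-1}=0):
  i=0: a_0=12, p_0 = 12*1 + 0 = 12, q_0 = 12*0 + 1 = 1.
  i=1: a_1=24, p_1 = 24*12 + 1 = 289, q_1 = 24*1 + 0 = 24.
Indeed p_0^2 - 145*q_0^2 = 144 - 145 = -1, not +1.
Check: 289^2 - 145*24^2 = 83521 - 83520 = 1, so (x, y) = (289, 24) solves the equation, and by the theorem it is the least positive solution.

(x, y) = (289, 24)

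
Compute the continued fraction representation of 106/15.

Run the Euclidean algorithm on 106 and 15; the successive quotients are the partial quotients a_0, a_1, ... (each step inverts the fractional part left over by the previous one):
  106 = 7*15 + 1, so a_0 = 7.
  15 = 15*1 + 0, so a_1 = 15.
The remainder reaches 0 after 2 divisions, so the expansion has 2 partial quotients, read off in order.

[7; 15]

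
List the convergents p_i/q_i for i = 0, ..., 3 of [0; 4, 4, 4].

0/1, 1/4, 4/17, 17/72

Using the convergent recurrence p_i = a_i*p_{i-1} + p_{i-2}, q_i = a_i*q_{i-1} + q_{i-2} with p_{-2}=0, p_{-1}=1, q_{-2}=1, q_{-1}=0:
  i=0: a_0=0, p_0 = 0*1 + 0 = 0, q_0 = 0*0 + 1 = 1.
  i=1: a_1=4, p_1 = 4*0 + 1 = 1, q_1 = 4*1 + 0 = 4.
  i=2: a_2=4, p_2 = 4*1 + 0 = 4, q_2 = 4*4 + 1 = 17.
  i=3: a_3=4, p_3 = 4*4 + 1 = 17, q_3 = 4*17 + 4 = 72.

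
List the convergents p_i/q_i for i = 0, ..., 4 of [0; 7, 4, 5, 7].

0/1, 1/7, 4/29, 21/152, 151/1093

Using the convergent recurrence p_i = a_i*p_{i-1} + p_{i-2}, q_i = a_i*q_{i-1} + q_{i-2} with p_{-2}=0, p_{-1}=1, q_{-2}=1, q_{-1}=0:
  i=0: a_0=0, p_0 = 0*1 + 0 = 0, q_0 = 0*0 + 1 = 1.
  i=1: a_1=7, p_1 = 7*0 + 1 = 1, q_1 = 7*1 + 0 = 7.
  i=2: a_2=4, p_2 = 4*1 + 0 = 4, q_2 = 4*7 + 1 = 29.
  i=3: a_3=5, p_3 = 5*4 + 1 = 21, q_3 = 5*29 + 7 = 152.
  i=4: a_4=7, p_4 = 7*21 + 4 = 151, q_4 = 7*152 + 29 = 1093.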